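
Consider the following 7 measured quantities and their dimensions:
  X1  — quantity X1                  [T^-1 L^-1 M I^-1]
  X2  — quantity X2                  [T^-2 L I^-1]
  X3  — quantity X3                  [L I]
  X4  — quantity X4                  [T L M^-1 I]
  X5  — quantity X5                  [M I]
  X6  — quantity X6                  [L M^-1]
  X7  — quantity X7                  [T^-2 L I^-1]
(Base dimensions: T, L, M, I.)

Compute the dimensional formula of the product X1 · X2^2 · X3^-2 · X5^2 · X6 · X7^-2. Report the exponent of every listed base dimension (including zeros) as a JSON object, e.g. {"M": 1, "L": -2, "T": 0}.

Dimensional matrix (T×L×M×I by X1×X2×X3×X4×X5×X6×X7):
  T: [-1 -2  0  1  0  0 -2]
  L: [-1  1  1  1  0  1  1]
  M: [ 1  0  0 -1  1 -1  0]
  I: [-1 -1  1  1  1  0 -1]
  [T]: (1)·-1+(2)·-2+(-2)·0+(2)·0+(1)·0+(-2)·-2 = -1
  [L]: (1)·-1+(2)·1+(-2)·1+(2)·0+(1)·1+(-2)·1 = -2
  [M]: (1)·1+(2)·0+(-2)·0+(2)·1+(1)·-1+(-2)·0 = 2
  [I]: (1)·-1+(2)·-1+(-2)·1+(2)·1+(1)·0+(-2)·-1 = -1
⇒ T^-1 L^-2 M^2 I^-1

{"T": -1, "L": -2, "M": 2, "I": -1}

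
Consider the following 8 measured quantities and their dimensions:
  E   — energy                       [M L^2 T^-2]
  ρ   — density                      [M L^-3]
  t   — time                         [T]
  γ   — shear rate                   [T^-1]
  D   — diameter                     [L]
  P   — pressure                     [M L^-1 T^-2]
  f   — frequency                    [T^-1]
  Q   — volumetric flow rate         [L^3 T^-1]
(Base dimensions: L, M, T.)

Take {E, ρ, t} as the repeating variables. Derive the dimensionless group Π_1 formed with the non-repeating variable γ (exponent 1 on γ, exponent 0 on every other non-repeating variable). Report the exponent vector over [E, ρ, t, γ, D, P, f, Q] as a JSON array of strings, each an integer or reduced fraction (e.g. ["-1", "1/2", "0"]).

["0", "0", "1", "1", "0", "0", "0", "0"]

Write exponents as rows L,M,T / cols E,ρ,t,γ,D,P,f,Q:
  L: [ 2 -3  0  0  1 -1  0  3]
  M: [ 1  1  0  0  0  1  0  0]
  T: [-2  0  1 -1  0 -2 -1 -1]
Row reduction gives pivot columns E,ρ,t; rank = 3
Repeat: E,ρ,t; free: γ,D,P,f,Q
RREF:
  r0: [   1    0    0    0  1/5  2/5    0  3/5]
  r1: [   0    1    0    0 -1/5  3/5    0 -3/5]
  r2: [   0    0    1   -1  2/5 -6/5   -1  1/5]
Fix exponent of γ at 1, D at 0, P at 0, f at 0, Q at 0; solve each RREF row for its pivot's exponent:
  r0: exp(E) + (0)·1 = 0 ⇒ exp(E) = 0
  r1: exp(ρ) + (0)·1 = 0 ⇒ exp(ρ) = 0
  r2: exp(t) + (-1)·1 = 0 ⇒ exp(t) = 1
Π_1 = t · γ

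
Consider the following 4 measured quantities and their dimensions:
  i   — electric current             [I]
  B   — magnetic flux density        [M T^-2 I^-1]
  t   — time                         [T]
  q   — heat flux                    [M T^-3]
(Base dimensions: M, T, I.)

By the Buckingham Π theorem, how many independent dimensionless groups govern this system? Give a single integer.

1

Write exponents as rows M,T,I / cols i,B,t,q:
  M: [ 0  1  0  1]
  T: [ 0 -2  1 -3]
  I: [ 1 -1  0  0]
RREF → pivots at {i,B,t} ⇒ r = 3
4 vars − rank 3 = 1 Π group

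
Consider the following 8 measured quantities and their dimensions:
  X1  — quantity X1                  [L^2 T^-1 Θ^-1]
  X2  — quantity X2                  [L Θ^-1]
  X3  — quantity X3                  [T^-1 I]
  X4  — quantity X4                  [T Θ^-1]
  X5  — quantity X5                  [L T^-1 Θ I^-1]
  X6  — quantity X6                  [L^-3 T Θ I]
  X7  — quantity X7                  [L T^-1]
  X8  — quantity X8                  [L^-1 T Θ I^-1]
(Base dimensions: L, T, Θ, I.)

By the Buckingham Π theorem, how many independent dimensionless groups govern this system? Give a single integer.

5

Dimensional matrix (L×T×Θ×I by X1×X2×X3×X4×X5×X6×X7×X8):
  L: [ 2  1  0  0  1 -3  1 -1]
  T: [-1  0 -1  1 -1  1 -1  1]
  Θ: [-1 -1  0 -1  1  1  0  1]
  I: [ 0  0  1  0 -1  1  0 -1]
Row reduction gives pivot columns X1,X2,X3; rank = 3
Π count = n − r = 8 − 3 = 5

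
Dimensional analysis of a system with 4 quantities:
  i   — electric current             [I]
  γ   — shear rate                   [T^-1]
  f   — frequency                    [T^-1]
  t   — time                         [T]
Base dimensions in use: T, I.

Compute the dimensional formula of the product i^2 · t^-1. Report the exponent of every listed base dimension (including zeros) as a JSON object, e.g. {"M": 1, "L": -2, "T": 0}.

Dimensional matrix (T×I by i×γ×f×t):
  T: [ 0 -1 -1  1]
  I: [ 1  0  0  0]
  [T]: (2)·0+(-1)·1 = -1
  [I]: (2)·1+(-1)·0 = 2
⇒ T^-1 I^2

{"T": -1, "I": 2}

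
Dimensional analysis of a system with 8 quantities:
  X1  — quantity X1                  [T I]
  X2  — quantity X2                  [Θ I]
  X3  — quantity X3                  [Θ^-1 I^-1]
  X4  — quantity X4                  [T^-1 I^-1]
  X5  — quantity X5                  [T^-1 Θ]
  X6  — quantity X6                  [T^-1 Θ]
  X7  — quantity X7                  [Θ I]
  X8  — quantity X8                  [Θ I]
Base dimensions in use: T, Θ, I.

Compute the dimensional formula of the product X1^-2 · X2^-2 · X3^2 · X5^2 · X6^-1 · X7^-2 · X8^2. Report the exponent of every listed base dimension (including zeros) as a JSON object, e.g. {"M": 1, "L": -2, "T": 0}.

{"T": -3, "Θ": -3, "I": -6}

Write exponents as rows T,Θ,I / cols X1,X2,X3,X4,X5,X6,X7,X8:
  T: [ 1  0  0 -1 -1 -1  0  0]
  Θ: [ 0  1 -1  0  1  1  1  1]
  I: [ 1  1 -1 -1  0  0  1  1]
  [T]: (-2)·1+(-2)·0+(2)·0+(2)·-1+(-1)·-1+(-2)·0+(2)·0 = -3
  [Θ]: (-2)·0+(-2)·1+(2)·-1+(2)·1+(-1)·1+(-2)·1+(2)·1 = -3
  [I]: (-2)·1+(-2)·1+(2)·-1+(2)·0+(-1)·0+(-2)·1+(2)·1 = -6
⇒ T^-3 Θ^-3 I^-6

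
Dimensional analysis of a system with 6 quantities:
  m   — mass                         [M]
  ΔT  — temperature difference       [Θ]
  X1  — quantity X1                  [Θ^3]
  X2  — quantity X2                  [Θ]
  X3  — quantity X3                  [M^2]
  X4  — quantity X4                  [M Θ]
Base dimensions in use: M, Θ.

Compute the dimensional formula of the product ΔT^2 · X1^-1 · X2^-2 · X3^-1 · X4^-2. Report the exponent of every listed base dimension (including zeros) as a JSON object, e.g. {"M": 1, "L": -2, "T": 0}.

Write exponents as rows M,Θ / cols m,ΔT,X1,X2,X3,X4:
  M: [ 1  0  0  0  2  1]
  Θ: [ 0  1  3  1  0  1]
  [M]: (2)·0+(-1)·0+(-2)·0+(-1)·2+(-2)·1 = -4
  [Θ]: (2)·1+(-1)·3+(-2)·1+(-1)·0+(-2)·1 = -5
⇒ M^-4 Θ^-5

{"M": -4, "Θ": -5}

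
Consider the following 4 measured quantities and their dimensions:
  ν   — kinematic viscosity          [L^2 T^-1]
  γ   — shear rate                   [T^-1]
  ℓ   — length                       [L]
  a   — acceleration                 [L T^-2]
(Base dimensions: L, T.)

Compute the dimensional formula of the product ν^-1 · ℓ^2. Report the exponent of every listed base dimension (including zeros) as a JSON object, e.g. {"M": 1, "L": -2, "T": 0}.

Dimensional matrix (L×T by ν×γ×ℓ×a):
  L: [ 2  0  1  1]
  T: [-1 -1  0 -2]
  [L]: (-1)·2+(2)·1 = 0
  [T]: (-1)·-1+(2)·0 = 1
⇒ T

{"L": 0, "T": 1}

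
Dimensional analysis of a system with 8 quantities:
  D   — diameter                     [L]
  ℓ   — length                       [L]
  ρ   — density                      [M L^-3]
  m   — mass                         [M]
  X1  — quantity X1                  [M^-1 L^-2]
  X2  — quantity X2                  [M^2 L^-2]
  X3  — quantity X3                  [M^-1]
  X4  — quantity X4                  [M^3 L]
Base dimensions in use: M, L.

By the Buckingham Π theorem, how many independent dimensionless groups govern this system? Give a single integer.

6

Exponent matrix [M,L] × [D,ℓ,ρ,m,X1,X2,X3,X4]:
  M: [ 0  0  1  1 -1  2 -1  3]
  L: [ 1  1 -3  0 -2 -2  0  1]
Echelon form has 2 nonzero rows (pivots: D,ρ)
8 vars − rank 2 = 6 Π groups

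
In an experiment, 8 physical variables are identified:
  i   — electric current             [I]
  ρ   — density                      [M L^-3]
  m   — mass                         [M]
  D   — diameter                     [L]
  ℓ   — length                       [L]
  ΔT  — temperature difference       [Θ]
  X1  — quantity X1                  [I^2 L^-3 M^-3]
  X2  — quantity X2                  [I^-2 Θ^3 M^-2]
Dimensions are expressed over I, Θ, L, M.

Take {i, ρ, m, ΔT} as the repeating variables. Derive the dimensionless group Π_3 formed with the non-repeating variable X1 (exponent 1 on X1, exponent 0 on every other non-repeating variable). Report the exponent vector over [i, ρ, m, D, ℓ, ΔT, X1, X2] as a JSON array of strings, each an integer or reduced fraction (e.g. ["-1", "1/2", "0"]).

Exponent matrix [I,Θ,L,M] × [i,ρ,m,D,ℓ,ΔT,X1,X2]:
  I: [ 1  0  0  0  0  0  2 -2]
  Θ: [ 0  0  0  0  0  1  0  3]
  L: [ 0 -3  0  1  1  0 -3  0]
  M: [ 0  1  1  0  0  0 -3 -2]
Row reduction gives pivot columns i,ρ,m,ΔT; rank = 4
Pivot set = {i,ρ,m,ΔT}, free = {D,ℓ,X1,X2}
RREF:
  r0: [   1    0    0    0    0    0    2   -2]
  r1: [   0    1    0 -1/3 -1/3    0    1    0]
  r2: [   0    0    1  1/3  1/3    0   -4   -2]
  r3: [   0    0    0    0    0    1    0    3]
Fix exponent of X1 at 1, D at 0, ℓ at 0, X2 at 0; solve each RREF row for its pivot's exponent:
  r0: exp(i) + (2)·1 = 0 ⇒ exp(i) = -2
  r1: exp(ρ) + (1)·1 = 0 ⇒ exp(ρ) = -1
  r2: exp(m) + (-4)·1 = 0 ⇒ exp(m) = 4
  r3: exp(ΔT) + (0)·1 = 0 ⇒ exp(ΔT) = 0
Π_3 = i^-2 · ρ^-1 · m^4 · X1

["-2", "-1", "4", "0", "0", "0", "1", "0"]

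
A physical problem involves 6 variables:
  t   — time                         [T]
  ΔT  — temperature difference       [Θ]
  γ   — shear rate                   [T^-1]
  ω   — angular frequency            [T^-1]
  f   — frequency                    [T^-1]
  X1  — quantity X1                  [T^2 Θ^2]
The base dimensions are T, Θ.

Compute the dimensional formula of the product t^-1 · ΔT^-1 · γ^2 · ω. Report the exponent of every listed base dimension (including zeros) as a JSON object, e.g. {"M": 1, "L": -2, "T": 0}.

{"T": -4, "Θ": -1}

Dimensional matrix (T×Θ by t×ΔT×γ×ω×f×X1):
  T: [ 1  0 -1 -1 -1  2]
  Θ: [ 0  1  0  0  0  2]
  [T]: (-1)·1+(-1)·0+(2)·-1+(1)·-1 = -4
  [Θ]: (-1)·0+(-1)·1+(2)·0+(1)·0 = -1
⇒ T^-4 Θ^-1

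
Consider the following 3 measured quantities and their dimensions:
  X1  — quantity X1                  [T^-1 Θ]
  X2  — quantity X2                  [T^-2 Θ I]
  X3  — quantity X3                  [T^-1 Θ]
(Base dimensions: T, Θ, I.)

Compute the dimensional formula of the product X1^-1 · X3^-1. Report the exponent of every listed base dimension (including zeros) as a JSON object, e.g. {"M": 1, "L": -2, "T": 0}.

Exponent matrix [T,Θ,I] × [X1,X2,X3]:
  T: [-1 -2 -1]
  Θ: [ 1  1  1]
  I: [ 0  1  0]
  [T]: (-1)·-1+(-1)·-1 = 2
  [Θ]: (-1)·1+(-1)·1 = -2
  [I]: (-1)·0+(-1)·0 = 0
⇒ T^2 Θ^-2

{"T": 2, "Θ": -2, "I": 0}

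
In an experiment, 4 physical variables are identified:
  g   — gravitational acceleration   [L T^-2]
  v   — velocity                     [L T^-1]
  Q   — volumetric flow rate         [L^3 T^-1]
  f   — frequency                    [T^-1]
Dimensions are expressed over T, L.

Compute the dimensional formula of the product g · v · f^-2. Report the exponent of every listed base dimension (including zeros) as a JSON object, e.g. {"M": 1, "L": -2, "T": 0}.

{"T": -1, "L": 2}

Write exponents as rows T,L / cols g,v,Q,f:
  T: [-2 -1 -1 -1]
  L: [ 1  1  3  0]
  [T]: (1)·-2+(1)·-1+(-2)·-1 = -1
  [L]: (1)·1+(1)·1+(-2)·0 = 2
⇒ T^-1 L^2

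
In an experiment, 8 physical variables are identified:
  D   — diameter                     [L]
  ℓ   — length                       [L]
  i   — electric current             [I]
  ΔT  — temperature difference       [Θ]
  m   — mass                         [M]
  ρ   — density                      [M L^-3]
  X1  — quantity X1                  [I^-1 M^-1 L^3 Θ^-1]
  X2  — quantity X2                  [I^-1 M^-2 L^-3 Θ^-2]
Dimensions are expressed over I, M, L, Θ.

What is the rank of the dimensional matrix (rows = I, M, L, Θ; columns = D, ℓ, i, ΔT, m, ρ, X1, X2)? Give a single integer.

Write exponents as rows I,M,L,Θ / cols D,ℓ,i,ΔT,m,ρ,X1,X2:
  I: [ 0  0  1  0  0  0 -1 -1]
  M: [ 0  0  0  0  1  1 -1 -2]
  L: [ 1  1  0  0  0 -3  3 -3]
  Θ: [ 0  0  0  1  0  0 -1 -2]
Row reduction gives pivot columns D,i,ΔT,m; rank = 4

4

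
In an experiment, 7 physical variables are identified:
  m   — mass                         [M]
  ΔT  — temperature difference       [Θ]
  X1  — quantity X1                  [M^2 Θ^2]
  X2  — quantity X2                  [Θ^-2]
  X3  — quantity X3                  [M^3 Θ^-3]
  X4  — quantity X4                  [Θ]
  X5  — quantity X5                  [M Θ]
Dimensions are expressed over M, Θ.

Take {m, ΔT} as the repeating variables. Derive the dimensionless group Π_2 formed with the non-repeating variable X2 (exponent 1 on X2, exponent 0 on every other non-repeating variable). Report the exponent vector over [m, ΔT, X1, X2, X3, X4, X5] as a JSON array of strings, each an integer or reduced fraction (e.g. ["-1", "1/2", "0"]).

["0", "2", "0", "1", "0", "0", "0"]

Exponent matrix [M,Θ] × [m,ΔT,X1,X2,X3,X4,X5]:
  M: [ 1  0  2  0  3  0  1]
  Θ: [ 0  1  2 -2 -3  1  1]
Echelon form has 2 nonzero rows (pivots: m,ΔT)
Repeat: m,ΔT; free: X1,X2,X3,X4,X5
RREF:
  r0: [   1    0    2    0    3    0    1]
  r1: [   0    1    2   -2   -3    1    1]
Fix exponent of X2 at 1, X1 at 0, X3 at 0, X4 at 0, X5 at 0; solve each RREF row for its pivot's exponent:
  r0: exp(m) + (0)·1 = 0 ⇒ exp(m) = 0
  r1: exp(ΔT) + (-2)·1 = 0 ⇒ exp(ΔT) = 2
Π_2 = ΔT^2 · X2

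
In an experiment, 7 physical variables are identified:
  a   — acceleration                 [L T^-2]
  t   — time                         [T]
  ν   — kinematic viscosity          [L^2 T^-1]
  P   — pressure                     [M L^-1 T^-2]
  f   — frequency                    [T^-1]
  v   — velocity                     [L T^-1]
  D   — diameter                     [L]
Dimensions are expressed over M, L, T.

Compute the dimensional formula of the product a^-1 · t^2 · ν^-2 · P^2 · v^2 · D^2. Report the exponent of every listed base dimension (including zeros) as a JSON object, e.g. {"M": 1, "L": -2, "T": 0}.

Dimensional matrix (M×L×T by a×t×ν×P×f×v×D):
  M: [ 0  0  0  1  0  0  0]
  L: [ 1  0  2 -1  0  1  1]
  T: [-2  1 -1 -2 -1 -1  0]
  [M]: (-1)·0+(2)·0+(-2)·0+(2)·1+(2)·0+(2)·0 = 2
  [L]: (-1)·1+(2)·0+(-2)·2+(2)·-1+(2)·1+(2)·1 = -3
  [T]: (-1)·-2+(2)·1+(-2)·-1+(2)·-2+(2)·-1+(2)·0 = 0
⇒ M^2 L^-3

{"M": 2, "L": -3, "T": 0}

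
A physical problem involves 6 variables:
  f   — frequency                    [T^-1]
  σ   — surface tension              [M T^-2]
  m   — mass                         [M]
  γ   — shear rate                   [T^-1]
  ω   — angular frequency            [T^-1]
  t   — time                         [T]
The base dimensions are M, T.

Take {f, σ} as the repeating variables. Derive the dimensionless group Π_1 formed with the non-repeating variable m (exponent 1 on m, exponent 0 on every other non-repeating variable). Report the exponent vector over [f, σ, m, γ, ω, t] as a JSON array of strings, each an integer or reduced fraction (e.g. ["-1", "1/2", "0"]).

Write exponents as rows M,T / cols f,σ,m,γ,ω,t:
  M: [ 0  1  1  0  0  0]
  T: [-1 -2  0 -1 -1  1]
RREF → pivots at {f,σ} ⇒ r = 2
Pivot set = {f,σ}, free = {m,γ,ω,t}
RREF:
  r0: [   1    0   -2    1    1   -1]
  r1: [   0    1    1    0    0    0]
Fix exponent of m at 1, γ at 0, ω at 0, t at 0; solve each RREF row for its pivot's exponent:
  r0: exp(f) + (-2)·1 = 0 ⇒ exp(f) = 2
  r1: exp(σ) + (1)·1 = 0 ⇒ exp(σ) = -1
Π_1 = f^2 · σ^-1 · m

["2", "-1", "1", "0", "0", "0"]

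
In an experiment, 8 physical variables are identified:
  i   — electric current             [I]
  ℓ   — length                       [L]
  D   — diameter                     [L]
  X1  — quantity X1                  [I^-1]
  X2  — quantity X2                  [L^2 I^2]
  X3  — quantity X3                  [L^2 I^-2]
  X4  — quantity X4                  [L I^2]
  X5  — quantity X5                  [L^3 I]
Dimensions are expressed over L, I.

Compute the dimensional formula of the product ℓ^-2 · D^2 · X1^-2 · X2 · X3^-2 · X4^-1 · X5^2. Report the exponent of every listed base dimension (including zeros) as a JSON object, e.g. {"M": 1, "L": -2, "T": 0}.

Dimensional matrix (L×I by i×ℓ×D×X1×X2×X3×X4×X5):
  L: [ 0  1  1  0  2  2  1  3]
  I: [ 1  0  0 -1  2 -2  2  1]
  [L]: (-2)·1+(2)·1+(-2)·0+(1)·2+(-2)·2+(-1)·1+(2)·3 = 3
  [I]: (-2)·0+(2)·0+(-2)·-1+(1)·2+(-2)·-2+(-1)·2+(2)·1 = 8
⇒ L^3 I^8

{"L": 3, "I": 8}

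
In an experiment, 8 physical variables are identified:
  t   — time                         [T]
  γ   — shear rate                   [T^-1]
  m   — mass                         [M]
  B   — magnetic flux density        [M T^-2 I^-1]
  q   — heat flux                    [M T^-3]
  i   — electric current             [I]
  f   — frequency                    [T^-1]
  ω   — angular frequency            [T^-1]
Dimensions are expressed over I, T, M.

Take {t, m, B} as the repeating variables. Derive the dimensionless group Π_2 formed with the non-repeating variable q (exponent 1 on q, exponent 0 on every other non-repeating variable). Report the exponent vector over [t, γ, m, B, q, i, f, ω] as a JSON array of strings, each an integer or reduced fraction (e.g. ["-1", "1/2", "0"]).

Write exponents as rows I,T,M / cols t,γ,m,B,q,i,f,ω:
  I: [ 0  0  0 -1  0  1  0  0]
  T: [ 1 -1  0 -2 -3  0 -1 -1]
  M: [ 0  0  1  1  1  0  0  0]
Row reduction gives pivot columns t,m,B; rank = 3
Repeat: t,m,B; free: γ,q,i,f,ω
RREF:
  r0: [   1   -1    0    0   -3   -2   -1   -1]
  r1: [   0    0    1    0    1    1    0    0]
  r2: [   0    0    0    1    0   -1    0    0]
Fix exponent of q at 1, γ at 0, i at 0, f at 0, ω at 0; solve each RREF row for its pivot's exponent:
  r0: exp(t) + (-3)·1 = 0 ⇒ exp(t) = 3
  r1: exp(m) + (1)·1 = 0 ⇒ exp(m) = -1
  r2: exp(B) + (0)·1 = 0 ⇒ exp(B) = 0
Π_2 = t^3 · m^-1 · q

["3", "0", "-1", "0", "1", "0", "0", "0"]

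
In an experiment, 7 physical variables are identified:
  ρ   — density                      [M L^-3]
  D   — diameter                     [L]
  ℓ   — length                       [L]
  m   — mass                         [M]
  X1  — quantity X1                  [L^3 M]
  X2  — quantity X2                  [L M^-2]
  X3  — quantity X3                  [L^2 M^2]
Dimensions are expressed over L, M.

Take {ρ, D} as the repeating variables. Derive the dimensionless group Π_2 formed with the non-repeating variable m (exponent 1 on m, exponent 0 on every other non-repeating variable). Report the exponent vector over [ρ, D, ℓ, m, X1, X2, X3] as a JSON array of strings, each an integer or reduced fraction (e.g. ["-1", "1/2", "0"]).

["-1", "-3", "0", "1", "0", "0", "0"]

Exponent matrix [L,M] × [ρ,D,ℓ,m,X1,X2,X3]:
  L: [-3  1  1  0  3  1  2]
  M: [ 1  0  0  1  1 -2  2]
Echelon form has 2 nonzero rows (pivots: ρ,D)
Pivot set = {ρ,D}, free = {ℓ,m,X1,X2,X3}
RREF:
  r0: [   1    0    0    1    1   -2    2]
  r1: [   0    1    1    3    6   -5    8]
Fix exponent of m at 1, ℓ at 0, X1 at 0, X2 at 0, X3 at 0; solve each RREF row for its pivot's exponent:
  r0: exp(ρ) + (1)·1 = 0 ⇒ exp(ρ) = -1
  r1: exp(D) + (3)·1 = 0 ⇒ exp(D) = -3
Π_2 = ρ^-1 · D^-3 · m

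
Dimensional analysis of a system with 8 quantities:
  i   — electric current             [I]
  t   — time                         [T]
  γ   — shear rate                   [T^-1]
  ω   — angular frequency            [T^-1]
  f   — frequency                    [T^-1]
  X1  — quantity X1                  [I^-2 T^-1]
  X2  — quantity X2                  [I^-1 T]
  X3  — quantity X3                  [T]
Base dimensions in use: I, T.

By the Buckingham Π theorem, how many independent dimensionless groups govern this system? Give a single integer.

6

Dimensional matrix (I×T by i×t×γ×ω×f×X1×X2×X3):
  I: [ 1  0  0  0  0 -2 -1  0]
  T: [ 0  1 -1 -1 -1 -1  1  1]
Echelon form has 2 nonzero rows (pivots: i,t)
8 vars − rank 2 = 6 Π groups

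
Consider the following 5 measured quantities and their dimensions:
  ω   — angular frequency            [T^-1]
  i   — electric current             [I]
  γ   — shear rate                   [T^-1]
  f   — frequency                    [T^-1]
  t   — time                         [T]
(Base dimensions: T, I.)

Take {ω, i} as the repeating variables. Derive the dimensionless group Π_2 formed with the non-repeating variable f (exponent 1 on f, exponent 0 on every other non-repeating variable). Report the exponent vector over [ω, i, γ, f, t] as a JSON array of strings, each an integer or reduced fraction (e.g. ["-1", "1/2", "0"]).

Write exponents as rows T,I / cols ω,i,γ,f,t:
  T: [-1  0 -1 -1  1]
  I: [ 0  1  0  0  0]
Row reduction gives pivot columns ω,i; rank = 2
Repeat: ω,i; free: γ,f,t
RREF:
  r0: [   1    0    1    1   -1]
  r1: [   0    1    0    0    0]
Fix exponent of f at 1, γ at 0, t at 0; solve each RREF row for its pivot's exponent:
  r0: exp(ω) + (1)·1 = 0 ⇒ exp(ω) = -1
  r1: exp(i) + (0)·1 = 0 ⇒ exp(i) = 0
Π_2 = ω^-1 · f

["-1", "0", "0", "1", "0"]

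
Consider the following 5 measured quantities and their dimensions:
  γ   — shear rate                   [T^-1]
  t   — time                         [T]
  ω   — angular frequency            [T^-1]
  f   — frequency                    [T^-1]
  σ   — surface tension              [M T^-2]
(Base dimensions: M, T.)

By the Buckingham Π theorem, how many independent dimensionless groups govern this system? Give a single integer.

Dimensional matrix (M×T by γ×t×ω×f×σ):
  M: [ 0  0  0  0  1]
  T: [-1  1 -1 -1 -2]
Echelon form has 2 nonzero rows (pivots: γ,σ)
Π count = n − r = 5 − 2 = 3

3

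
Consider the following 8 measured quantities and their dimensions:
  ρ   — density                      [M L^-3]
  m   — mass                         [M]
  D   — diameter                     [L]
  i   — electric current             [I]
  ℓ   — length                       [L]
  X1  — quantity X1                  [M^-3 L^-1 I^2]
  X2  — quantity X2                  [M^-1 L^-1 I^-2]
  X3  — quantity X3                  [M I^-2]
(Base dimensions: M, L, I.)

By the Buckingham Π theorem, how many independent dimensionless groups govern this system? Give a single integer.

Dimensional matrix (M×L×I by ρ×m×D×i×ℓ×X1×X2×X3):
  M: [ 1  1  0  0  0 -3 -1  1]
  L: [-3  0  1  0  1 -1 -1  0]
  I: [ 0  0  0  1  0  2 -2 -2]
RREF → pivots at {ρ,m,i} ⇒ r = 3
8 vars − rank 3 = 5 Π groups

5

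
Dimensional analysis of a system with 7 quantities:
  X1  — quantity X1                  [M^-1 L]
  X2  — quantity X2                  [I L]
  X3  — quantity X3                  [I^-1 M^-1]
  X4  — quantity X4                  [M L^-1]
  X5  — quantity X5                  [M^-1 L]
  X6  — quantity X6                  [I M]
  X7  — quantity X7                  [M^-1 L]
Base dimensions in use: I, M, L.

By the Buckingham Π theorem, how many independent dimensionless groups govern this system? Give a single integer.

5

Exponent matrix [I,M,L] × [X1,X2,X3,X4,X5,X6,X7]:
  I: [ 0  1 -1  0  0  1  0]
  M: [-1  0 -1  1 -1  1 -1]
  L: [ 1  1  0 -1  1  0  1]
RREF → pivots at {X1,X2} ⇒ r = 2
n=7, r=2 ⇒ 5 dimensionless groups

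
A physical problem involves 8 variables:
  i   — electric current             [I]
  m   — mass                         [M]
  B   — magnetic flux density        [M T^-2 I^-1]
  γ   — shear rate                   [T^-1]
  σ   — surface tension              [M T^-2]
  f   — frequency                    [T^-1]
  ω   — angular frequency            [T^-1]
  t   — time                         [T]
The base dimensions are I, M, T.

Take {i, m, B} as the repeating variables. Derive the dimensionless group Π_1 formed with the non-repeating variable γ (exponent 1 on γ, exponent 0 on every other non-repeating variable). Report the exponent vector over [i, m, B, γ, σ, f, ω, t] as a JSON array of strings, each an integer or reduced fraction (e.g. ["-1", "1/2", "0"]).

Dimensional matrix (I×M×T by i×m×B×γ×σ×f×ω×t):
  I: [ 1  0 -1  0  0  0  0  0]
  M: [ 0  1  1  0  1  0  0  0]
  T: [ 0  0 -2 -1 -2 -1 -1  1]
RREF → pivots at {i,m,B} ⇒ r = 3
Pivot set = {i,m,B}, free = {γ,σ,f,ω,t}
RREF:
  r0: [   1    0    0  1/2    1  1/2  1/2 -1/2]
  r1: [   0    1    0 -1/2    0 -1/2 -1/2  1/2]
  r2: [   0    0    1  1/2    1  1/2  1/2 -1/2]
Fix exponent of γ at 1, σ at 0, f at 0, ω at 0, t at 0; solve each RREF row for its pivot's exponent:
  r0: exp(i) + (1/2)·1 = 0 ⇒ exp(i) = -1/2
  r1: exp(m) + (-1/2)·1 = 0 ⇒ exp(m) = 1/2
  r2: exp(B) + (1/2)·1 = 0 ⇒ exp(B) = -1/2
Π_1 = i^(-1/2) · m^(1/2) · B^(-1/2) · γ

["-1/2", "1/2", "-1/2", "1", "0", "0", "0", "0"]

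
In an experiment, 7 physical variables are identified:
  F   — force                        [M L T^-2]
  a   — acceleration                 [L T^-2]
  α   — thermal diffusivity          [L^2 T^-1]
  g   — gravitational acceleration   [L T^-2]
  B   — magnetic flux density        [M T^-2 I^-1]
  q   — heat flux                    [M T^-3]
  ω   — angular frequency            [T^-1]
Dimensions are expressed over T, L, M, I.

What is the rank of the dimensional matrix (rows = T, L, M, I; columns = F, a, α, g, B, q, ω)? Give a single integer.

4

Exponent matrix [T,L,M,I] × [F,a,α,g,B,q,ω]:
  T: [-2 -2 -1 -2 -2 -3 -1]
  L: [ 1  1  2  1  0  0  0]
  M: [ 1  0  0  0  1  1  0]
  I: [ 0  0  0  0 -1  0  0]
Echelon form has 4 nonzero rows (pivots: F,a,α,B)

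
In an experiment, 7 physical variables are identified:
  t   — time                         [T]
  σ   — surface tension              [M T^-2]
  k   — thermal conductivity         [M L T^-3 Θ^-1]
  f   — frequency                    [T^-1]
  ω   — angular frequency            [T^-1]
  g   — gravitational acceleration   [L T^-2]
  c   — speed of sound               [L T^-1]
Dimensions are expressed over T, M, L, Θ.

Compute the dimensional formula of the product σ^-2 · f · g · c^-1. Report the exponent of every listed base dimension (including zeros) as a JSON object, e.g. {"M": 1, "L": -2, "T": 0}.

Write exponents as rows T,M,L,Θ / cols t,σ,k,f,ω,g,c:
  T: [ 1 -2 -3 -1 -1 -2 -1]
  M: [ 0  1  1  0  0  0  0]
  L: [ 0  0  1  0  0  1  1]
  Θ: [ 0  0 -1  0  0  0  0]
  [T]: (-2)·-2+(1)·-1+(1)·-2+(-1)·-1 = 2
  [M]: (-2)·1+(1)·0+(1)·0+(-1)·0 = -2
  [L]: (-2)·0+(1)·0+(1)·1+(-1)·1 = 0
  [Θ]: (-2)·0+(1)·0+(1)·0+(-1)·0 = 0
⇒ T^2 M^-2

{"T": 2, "M": -2, "L": 0, "Θ": 0}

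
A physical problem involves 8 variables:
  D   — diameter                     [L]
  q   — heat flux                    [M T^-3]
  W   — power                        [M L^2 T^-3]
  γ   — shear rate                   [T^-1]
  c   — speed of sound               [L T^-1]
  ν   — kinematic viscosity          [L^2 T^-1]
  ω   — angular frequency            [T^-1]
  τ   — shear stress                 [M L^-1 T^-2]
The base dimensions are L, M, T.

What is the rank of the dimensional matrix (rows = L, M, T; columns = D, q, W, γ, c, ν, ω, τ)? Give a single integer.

Write exponents as rows L,M,T / cols D,q,W,γ,c,ν,ω,τ:
  L: [ 1  0  2  0  1  2  0 -1]
  M: [ 0  1  1  0  0  0  0  1]
  T: [ 0 -3 -3 -1 -1 -1 -1 -2]
Echelon form has 3 nonzero rows (pivots: D,q,γ)

3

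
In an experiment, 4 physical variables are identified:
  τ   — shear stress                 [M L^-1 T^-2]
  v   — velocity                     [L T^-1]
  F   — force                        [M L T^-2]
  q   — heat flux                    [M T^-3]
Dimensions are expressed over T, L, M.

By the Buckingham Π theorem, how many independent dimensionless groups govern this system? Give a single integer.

Exponent matrix [T,L,M] × [τ,v,F,q]:
  T: [-2 -1 -2 -3]
  L: [-1  1  1  0]
  M: [ 1  0  1  1]
Row reduction gives pivot columns τ,v,F; rank = 3
n=4, r=3 ⇒ 1 dimensionless group

1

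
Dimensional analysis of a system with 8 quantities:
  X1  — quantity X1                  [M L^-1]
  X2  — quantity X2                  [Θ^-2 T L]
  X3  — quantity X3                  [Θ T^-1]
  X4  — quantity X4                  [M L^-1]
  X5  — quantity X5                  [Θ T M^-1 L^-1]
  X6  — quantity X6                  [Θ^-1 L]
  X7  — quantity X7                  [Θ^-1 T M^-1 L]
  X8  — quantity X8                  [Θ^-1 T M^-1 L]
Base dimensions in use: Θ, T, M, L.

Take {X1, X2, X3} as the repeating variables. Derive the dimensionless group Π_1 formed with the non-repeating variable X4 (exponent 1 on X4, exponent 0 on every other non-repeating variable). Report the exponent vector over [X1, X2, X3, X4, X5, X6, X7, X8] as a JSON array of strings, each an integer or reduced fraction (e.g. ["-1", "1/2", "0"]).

Exponent matrix [Θ,T,M,L] × [X1,X2,X3,X4,X5,X6,X7,X8]:
  Θ: [ 0 -2  1  0  1 -1 -1 -1]
  T: [ 0  1 -1  0  1  0  1  1]
  M: [ 1  0  0  1 -1  0 -1 -1]
  L: [-1  1  0 -1 -1  1  1  1]
Row reduction gives pivot columns X1,X2,X3; rank = 3
Repeat: X1,X2,X3; free: X4,X5,X6,X7,X8
RREF:
  r0: [   1    0    0    1   -1    0   -1   -1]
  r1: [   0    1    0    0   -2    1    0    0]
  r2: [   0    0    1    0   -3    1   -1   -1]
  r3: [   0    0    0    0    0    0    0    0]
Fix exponent of X4 at 1, X5 at 0, X6 at 0, X7 at 0, X8 at 0; solve each RREF row for its pivot's exponent:
  r0: exp(X1) + (1)·1 = 0 ⇒ exp(X1) = -1
  r1: exp(X2) + (0)·1 = 0 ⇒ exp(X2) = 0
  r2: exp(X3) + (0)·1 = 0 ⇒ exp(X3) = 0
Π_1 = X1^-1 · X4

["-1", "0", "0", "1", "0", "0", "0", "0"]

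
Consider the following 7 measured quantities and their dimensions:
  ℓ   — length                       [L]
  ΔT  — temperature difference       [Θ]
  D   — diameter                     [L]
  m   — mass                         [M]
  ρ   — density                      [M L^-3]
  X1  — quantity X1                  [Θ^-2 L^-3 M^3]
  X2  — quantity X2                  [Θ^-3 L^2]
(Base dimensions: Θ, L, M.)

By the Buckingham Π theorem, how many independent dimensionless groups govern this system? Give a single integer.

Exponent matrix [Θ,L,M] × [ℓ,ΔT,D,m,ρ,X1,X2]:
  Θ: [ 0  1  0  0  0 -2 -3]
  L: [ 1  0  1  0 -3 -3  2]
  M: [ 0  0  0  1  1  3  0]
Echelon form has 3 nonzero rows (pivots: ℓ,ΔT,m)
n=7, r=3 ⇒ 4 dimensionless groups

4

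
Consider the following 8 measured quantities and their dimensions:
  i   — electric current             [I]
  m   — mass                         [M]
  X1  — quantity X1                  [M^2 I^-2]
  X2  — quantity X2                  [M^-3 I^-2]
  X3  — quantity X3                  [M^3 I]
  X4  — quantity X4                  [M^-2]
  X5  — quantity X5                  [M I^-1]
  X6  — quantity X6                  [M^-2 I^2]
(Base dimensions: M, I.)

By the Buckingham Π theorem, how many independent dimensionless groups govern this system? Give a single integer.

Write exponents as rows M,I / cols i,m,X1,X2,X3,X4,X5,X6:
  M: [ 0  1  2 -3  3 -2  1 -2]
  I: [ 1  0 -2 -2  1  0 -1  2]
Row reduction gives pivot columns i,m; rank = 2
8 vars − rank 2 = 6 Π groups

6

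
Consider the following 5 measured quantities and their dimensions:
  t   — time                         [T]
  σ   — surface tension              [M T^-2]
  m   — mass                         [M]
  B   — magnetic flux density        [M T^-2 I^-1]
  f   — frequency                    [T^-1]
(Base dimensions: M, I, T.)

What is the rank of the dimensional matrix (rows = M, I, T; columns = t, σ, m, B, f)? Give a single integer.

3

Exponent matrix [M,I,T] × [t,σ,m,B,f]:
  M: [ 0  1  1  1  0]
  I: [ 0  0  0 -1  0]
  T: [ 1 -2  0 -2 -1]
RREF → pivots at {t,σ,B} ⇒ r = 3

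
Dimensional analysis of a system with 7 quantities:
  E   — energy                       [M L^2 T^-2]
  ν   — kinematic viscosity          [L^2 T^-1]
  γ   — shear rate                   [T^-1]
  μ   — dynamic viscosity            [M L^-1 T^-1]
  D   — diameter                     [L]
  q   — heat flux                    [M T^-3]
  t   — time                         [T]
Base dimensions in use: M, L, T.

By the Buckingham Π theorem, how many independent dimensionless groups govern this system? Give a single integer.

4

Dimensional matrix (M×L×T by E×ν×γ×μ×D×q×t):
  M: [ 1  0  0  1  0  1  0]
  L: [ 2  2  0 -1  1  0  0]
  T: [-2 -1 -1 -1  0 -3  1]
Row reduction gives pivot columns E,ν,γ; rank = 3
7 vars − rank 3 = 4 Π groups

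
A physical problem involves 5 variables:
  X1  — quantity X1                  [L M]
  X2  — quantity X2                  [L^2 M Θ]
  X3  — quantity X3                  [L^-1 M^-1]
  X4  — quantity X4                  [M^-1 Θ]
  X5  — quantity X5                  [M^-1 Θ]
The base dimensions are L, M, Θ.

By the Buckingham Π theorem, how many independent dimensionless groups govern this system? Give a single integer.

3

Write exponents as rows L,M,Θ / cols X1,X2,X3,X4,X5:
  L: [ 1  2 -1  0  0]
  M: [ 1  1 -1 -1 -1]
  Θ: [ 0  1  0  1  1]
Echelon form has 2 nonzero rows (pivots: X1,X2)
5 vars − rank 2 = 3 Π groups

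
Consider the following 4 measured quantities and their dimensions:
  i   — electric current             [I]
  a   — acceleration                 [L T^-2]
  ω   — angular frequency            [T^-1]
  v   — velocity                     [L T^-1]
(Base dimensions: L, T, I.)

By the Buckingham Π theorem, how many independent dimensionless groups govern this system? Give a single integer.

Write exponents as rows L,T,I / cols i,a,ω,v:
  L: [ 0  1  0  1]
  T: [ 0 -2 -1 -1]
  I: [ 1  0  0  0]
RREF → pivots at {i,a,ω} ⇒ r = 3
Π count = n − r = 4 − 3 = 1

1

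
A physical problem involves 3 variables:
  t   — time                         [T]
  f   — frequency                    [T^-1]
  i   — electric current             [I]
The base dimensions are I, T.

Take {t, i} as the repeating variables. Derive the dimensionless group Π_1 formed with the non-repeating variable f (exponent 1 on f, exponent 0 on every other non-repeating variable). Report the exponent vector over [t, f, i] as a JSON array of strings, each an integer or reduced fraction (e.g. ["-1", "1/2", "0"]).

["1", "1", "0"]

Write exponents as rows I,T / cols t,f,i:
  I: [ 0  0  1]
  T: [ 1 -1  0]
Echelon form has 2 nonzero rows (pivots: t,i)
Repeat: t,i; free: f
RREF:
  r0: [   1   -1    0]
  r1: [   0    0    1]
Fix exponent of f at 1; solve each RREF row for its pivot's exponent:
  r0: exp(t) + (-1)·1 = 0 ⇒ exp(t) = 1
  r1: exp(i) + (0)·1 = 0 ⇒ exp(i) = 0
Π_1 = t · f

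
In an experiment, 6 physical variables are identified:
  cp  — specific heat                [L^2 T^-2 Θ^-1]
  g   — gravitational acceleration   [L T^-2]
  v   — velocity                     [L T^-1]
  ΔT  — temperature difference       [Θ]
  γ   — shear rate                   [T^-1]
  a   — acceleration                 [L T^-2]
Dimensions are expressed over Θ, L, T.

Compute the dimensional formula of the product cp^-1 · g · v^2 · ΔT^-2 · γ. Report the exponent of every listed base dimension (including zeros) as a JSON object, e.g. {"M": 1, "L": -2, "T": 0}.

Exponent matrix [Θ,L,T] × [cp,g,v,ΔT,γ,a]:
  Θ: [-1  0  0  1  0  0]
  L: [ 2  1  1  0  0  1]
  T: [-2 -2 -1  0 -1 -2]
  [Θ]: (-1)·-1+(1)·0+(2)·0+(-2)·1+(1)·0 = -1
  [L]: (-1)·2+(1)·1+(2)·1+(-2)·0+(1)·0 = 1
  [T]: (-1)·-2+(1)·-2+(2)·-1+(-2)·0+(1)·-1 = -3
⇒ Θ^-1 L T^-3

{"Θ": -1, "L": 1, "T": -3}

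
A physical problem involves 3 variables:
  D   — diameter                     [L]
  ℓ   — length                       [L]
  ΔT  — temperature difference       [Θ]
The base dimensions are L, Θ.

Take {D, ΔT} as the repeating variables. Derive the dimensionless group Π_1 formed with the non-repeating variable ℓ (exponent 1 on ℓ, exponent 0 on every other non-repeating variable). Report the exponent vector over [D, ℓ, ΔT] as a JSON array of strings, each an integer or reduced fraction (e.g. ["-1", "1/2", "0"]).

Dimensional matrix (L×Θ by D×ℓ×ΔT):
  L: [ 1  1  0]
  Θ: [ 0  0  1]
RREF → pivots at {D,ΔT} ⇒ r = 2
Pivot set = {D,ΔT}, free = {ℓ}
RREF:
  r0: [   1    1    0]
  r1: [   0    0    1]
Fix exponent of ℓ at 1; solve each RREF row for its pivot's exponent:
  r0: exp(D) + (1)·1 = 0 ⇒ exp(D) = -1
  r1: exp(ΔT) + (0)·1 = 0 ⇒ exp(ΔT) = 0
Π_1 = D^-1 · ℓ

["-1", "1", "0"]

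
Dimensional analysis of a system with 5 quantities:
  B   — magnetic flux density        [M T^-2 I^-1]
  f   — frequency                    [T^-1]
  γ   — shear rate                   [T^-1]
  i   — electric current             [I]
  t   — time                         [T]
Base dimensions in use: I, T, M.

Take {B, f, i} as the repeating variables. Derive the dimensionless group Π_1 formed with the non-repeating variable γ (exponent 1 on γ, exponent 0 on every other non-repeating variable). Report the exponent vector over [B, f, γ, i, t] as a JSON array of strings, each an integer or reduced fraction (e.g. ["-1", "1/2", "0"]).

["0", "-1", "1", "0", "0"]

Exponent matrix [I,T,M] × [B,f,γ,i,t]:
  I: [-1  0  0  1  0]
  T: [-2 -1 -1  0  1]
  M: [ 1  0  0  0  0]
Echelon form has 3 nonzero rows (pivots: B,f,i)
Repeat: B,f,i; free: γ,t
RREF:
  r0: [   1    0    0    0    0]
  r1: [   0    1    1    0   -1]
  r2: [   0    0    0    1    0]
Fix exponent of γ at 1, t at 0; solve each RREF row for its pivot's exponent:
  r0: exp(B) + (0)·1 = 0 ⇒ exp(B) = 0
  r1: exp(f) + (1)·1 = 0 ⇒ exp(f) = -1
  r2: exp(i) + (0)·1 = 0 ⇒ exp(i) = 0
Π_1 = f^-1 · γ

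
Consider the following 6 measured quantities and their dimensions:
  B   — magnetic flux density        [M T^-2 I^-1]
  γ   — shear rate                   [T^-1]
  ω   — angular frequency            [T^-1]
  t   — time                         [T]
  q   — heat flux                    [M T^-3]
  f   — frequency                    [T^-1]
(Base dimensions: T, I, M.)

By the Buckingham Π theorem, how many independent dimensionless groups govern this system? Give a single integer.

3

Dimensional matrix (T×I×M by B×γ×ω×t×q×f):
  T: [-2 -1 -1  1 -3 -1]
  I: [-1  0  0  0  0  0]
  M: [ 1  0  0  0  1  0]
Echelon form has 3 nonzero rows (pivots: B,γ,q)
Π count = n − r = 6 − 3 = 3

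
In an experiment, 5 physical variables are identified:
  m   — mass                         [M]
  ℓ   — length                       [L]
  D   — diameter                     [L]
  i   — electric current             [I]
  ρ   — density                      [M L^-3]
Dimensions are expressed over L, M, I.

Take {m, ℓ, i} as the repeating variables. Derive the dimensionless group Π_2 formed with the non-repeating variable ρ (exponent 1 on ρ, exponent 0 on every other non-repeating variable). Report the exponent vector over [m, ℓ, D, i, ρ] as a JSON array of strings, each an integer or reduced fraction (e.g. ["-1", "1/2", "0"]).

["-1", "3", "0", "0", "1"]

Exponent matrix [L,M,I] × [m,ℓ,D,i,ρ]:
  L: [ 0  1  1  0 -3]
  M: [ 1  0  0  0  1]
  I: [ 0  0  0  1  0]
RREF → pivots at {m,ℓ,i} ⇒ r = 3
Pivot set = {m,ℓ,i}, free = {D,ρ}
RREF:
  r0: [   1    0    0    0    1]
  r1: [   0    1    1    0   -3]
  r2: [   0    0    0    1    0]
Fix exponent of ρ at 1, D at 0; solve each RREF row for its pivot's exponent:
  r0: exp(m) + (1)·1 = 0 ⇒ exp(m) = -1
  r1: exp(ℓ) + (-3)·1 = 0 ⇒ exp(ℓ) = 3
  r2: exp(i) + (0)·1 = 0 ⇒ exp(i) = 0
Π_2 = m^-1 · ℓ^3 · ρ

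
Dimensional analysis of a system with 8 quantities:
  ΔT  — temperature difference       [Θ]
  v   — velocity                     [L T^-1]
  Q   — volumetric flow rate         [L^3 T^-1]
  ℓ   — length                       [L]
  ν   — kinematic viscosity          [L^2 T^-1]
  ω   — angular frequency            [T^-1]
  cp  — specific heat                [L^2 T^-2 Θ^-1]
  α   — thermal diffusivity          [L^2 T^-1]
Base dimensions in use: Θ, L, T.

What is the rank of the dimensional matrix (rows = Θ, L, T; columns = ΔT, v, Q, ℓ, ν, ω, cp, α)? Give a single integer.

Dimensional matrix (Θ×L×T by ΔT×v×Q×ℓ×ν×ω×cp×α):
  Θ: [ 1  0  0  0  0  0 -1  0]
  L: [ 0  1  3  1  2  0  2  2]
  T: [ 0 -1 -1  0 -1 -1 -2 -1]
Echelon form has 3 nonzero rows (pivots: ΔT,v,Q)

3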